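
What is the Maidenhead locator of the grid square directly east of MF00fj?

MF00gj

Longitude subsquare f = 5; +1 → 6 = g.
The latitude characters are unchanged.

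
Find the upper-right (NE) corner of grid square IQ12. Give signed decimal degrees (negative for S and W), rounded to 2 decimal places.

Field I=8, Q=16: +8·20° lon, +16·10° lat → SW at lon -20°, lat 70°.
Square 1, 2: +1·2° lon, +2·1° lat → SW at lon -18°, lat 72°.
Cell spans 2° lon × 1° lat. NE corner is SW corner plus one full cell.
latitude 73.00, longitude -16.00.

73.00, -16.00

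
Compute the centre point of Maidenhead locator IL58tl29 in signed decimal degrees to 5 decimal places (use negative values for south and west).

28.49792, -8.39583

Field I=8, L=11: +8·20° lon, +11·10° lat → SW at lon -20°, lat 20°.
Square 5, 8: +5·2° lon, +8·1° lat → SW at lon -10°, lat 28°.
Subsquare t=19, l=11: +19·0.0833333° lon, +11·0.0416667° lat → SW at lon -8.41667°, lat 28.4583°.
Extended square 2, 9: +2·0.00833333° lon, +9·0.00416667° lat → SW at lon -8.4°, lat 28.4958°.
Cell spans 0.00833333° lon × 0.00416667° lat. Centre is SW corner plus half of each.
latitude 28.49792, longitude -8.39583.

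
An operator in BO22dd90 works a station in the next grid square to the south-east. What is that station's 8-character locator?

Longitude extended square 9; +1 → 10, wraps to 0, carry into subsquare.
Longitude subsquare d = 3; +1 → 4 = e.
Latitude extended square 0; −1 → -1, wraps to 9, carry into subsquare.
Latitude subsquare d = 3; −1 → 2 = c.

BO22ec09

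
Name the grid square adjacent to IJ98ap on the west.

IJ88xp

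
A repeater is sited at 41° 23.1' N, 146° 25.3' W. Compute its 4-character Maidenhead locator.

Shift to the Maidenhead origin (180°W, 90°S): lon 33.58, lat 131.38.
Field: 33.58/20 → 1 → B, 131.38/10 → 13 → N; chars BN.
Square: 13.58/2 → 6, 1.38/1 → 1; chars 61.

BN61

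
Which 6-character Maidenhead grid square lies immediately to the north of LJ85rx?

Latitude subsquare x = 23; +1 → 24, wraps to 0 = a, carry into square.
Latitude square 5; +1 → 6.
The longitude characters are unchanged.

LJ86ra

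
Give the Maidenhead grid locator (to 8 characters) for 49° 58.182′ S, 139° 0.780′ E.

PE90ma17

Add 180° to longitude and 90° to latitude: 319.01300, 40.03030.
Field: 319.01300/20 → 15 → P, 40.03030/10 → 4 → E; chars PE.
Square: 19.01300/2 → 9, 0.03030/1 → 0; chars 90.
Subsquare: 1.01300/0.0833333 → 12 → m, 0.03030/0.0416667 → 0 → a; chars ma.
Extended square: 0.01300/0.00833333 → 1, 0.03030/0.00416667 → 7; chars 17.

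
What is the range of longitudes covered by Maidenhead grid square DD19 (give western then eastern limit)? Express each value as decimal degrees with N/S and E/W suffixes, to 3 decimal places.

Field D=3, D=3: +3·20° lon, +3·10° lat → SW at lon -120°, lat -60°.
Square 1, 9: +1·2° lon, +9·1° lat → SW at lon -118°, lat -51°.
Cell spans 2° lon × 1° lat.
west 118.000° W, east 116.000° W.

118.000° W, 116.000° W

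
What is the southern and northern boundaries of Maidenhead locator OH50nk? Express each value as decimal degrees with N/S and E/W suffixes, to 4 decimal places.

Field O=14, H=7: +14·20° lon, +7·10° lat → SW at lon 100°, lat -20°.
Square 5, 0: +5·2° lon, +0·1° lat → SW at lon 110°, lat -20°.
Subsquare n=13, k=10: +13·0.0833333° lon, +10·0.0416667° lat → SW at lon 111.083°, lat -19.5833°.
Cell spans 0.0833333° lon × 0.0416667° lat.
south 19.5833° S, north 19.5417° S.

19.5833° S, 19.5417° S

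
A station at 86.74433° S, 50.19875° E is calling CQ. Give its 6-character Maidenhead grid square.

Shift to the Maidenhead origin (180°W, 90°S): lon 230.1987, lat 3.2557.
Field (20°×10°, letters A–R): lon ⌊230.1987/20⌋ = 11 → L; lat ⌊3.2557/10⌋ = 0 → A.
Square (2°×1°, digits 0–9): lon ⌊10.1987/2⌋ = 5; lat ⌊3.2557/1⌋ = 3.
Subsquare (5′×2.5′, letters a–x): lon ⌊0.1987/0.0833333⌋ = 2 → c; lat ⌊0.2557/0.0416667⌋ = 6 → g.

LA53cg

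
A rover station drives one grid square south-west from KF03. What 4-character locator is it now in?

JF92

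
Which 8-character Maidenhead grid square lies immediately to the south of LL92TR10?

Latitude extended square 0; −1 → -1, wraps to 9, carry into subsquare.
Latitude subsquare r = 17; −1 → 16 = q.
The longitude characters are unchanged.

LL92tq19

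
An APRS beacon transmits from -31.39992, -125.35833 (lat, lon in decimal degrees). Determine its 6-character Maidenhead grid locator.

CF78ho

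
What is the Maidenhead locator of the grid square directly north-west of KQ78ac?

KQ68xd

Longitude subsquare a = 0; −1 → -1, wraps to 23 = x, carry into square.
Longitude square 7; −1 → 6.
Latitude subsquare c = 2; +1 → 3 = d.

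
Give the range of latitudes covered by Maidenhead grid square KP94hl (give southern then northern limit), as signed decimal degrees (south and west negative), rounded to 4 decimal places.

Field K=10, P=15: +10·20° lon, +15·10° lat → SW at lon 20°, lat 60°.
Square 9, 4: +9·2° lon, +4·1° lat → SW at lon 38°, lat 64°.
Subsquare h=7, l=11: +7·0.0833333° lon, +11·0.0416667° lat → SW at lon 38.5833°, lat 64.4583°.
Cell spans 0.0833333° lon × 0.0416667° lat.
south 64.4583, north 64.5000.

64.4583, 64.5000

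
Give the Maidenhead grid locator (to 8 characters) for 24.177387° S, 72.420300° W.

FG35st97

Add 180° to longitude and 90° to latitude: 107.57970, 65.82261.
Field (20°×10°, letters A–R): 107.57970/20 → 5 → F, 65.82261/10 → 6 → G; chars FG.
Square (2°×1°, digits 0–9): 7.57970/2 → 3, 5.82261/1 → 5; chars 35.
Subsquare (5′×2.5′, letters a–x): 1.57970/0.0833333 → 18 → s, 0.82261/0.0416667 → 19 → t; chars st.
Extended square (30″×15″, digits 0–9): 0.07970/0.00833333 → 9, 0.03095/0.00416667 → 7; chars 97.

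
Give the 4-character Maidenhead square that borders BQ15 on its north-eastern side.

BQ26

Longitude square 1; +1 → 2.
Latitude square 5; +1 → 6.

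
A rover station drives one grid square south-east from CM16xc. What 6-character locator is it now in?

CM26ab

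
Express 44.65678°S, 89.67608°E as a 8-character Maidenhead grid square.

NE45ui12

Offset from 180°W / 90°S: lon 269.67608°, lat 45.34322°.
Field: 269.67608/20 → 13 → N, 45.34322/10 → 4 → E; chars NE.
Square: 9.67608/2 → 4, 5.34322/1 → 5; chars 45.
Subsquare: 1.67608/0.0833333 → 20 → u, 0.34322/0.0416667 → 8 → i; chars ui.
Extended square: 0.00941/0.00833333 → 1, 0.00989/0.00416667 → 2; chars 12.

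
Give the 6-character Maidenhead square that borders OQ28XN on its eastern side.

OQ38an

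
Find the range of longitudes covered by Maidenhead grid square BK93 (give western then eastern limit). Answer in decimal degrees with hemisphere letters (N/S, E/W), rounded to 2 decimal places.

142.00° W, 140.00° W

Field B=1, K=10: +1·20° lon, +10·10° lat → SW at lon -160°, lat 10°.
Square 9, 3: +9·2° lon, +3·1° lat → SW at lon -142°, lat 13°.
Cell spans 2° lon × 1° lat.
west 142.00° W, east 140.00° W.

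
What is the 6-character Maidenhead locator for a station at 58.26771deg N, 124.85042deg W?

CO78ng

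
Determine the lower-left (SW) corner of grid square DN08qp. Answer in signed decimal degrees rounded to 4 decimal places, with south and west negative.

Field D=3, N=13: +3·20° lon, +13·10° lat → SW at lon -120°, lat 40°.
Square 0, 8: +0·2° lon, +8·1° lat → SW at lon -120°, lat 48°.
Subsquare q=16, p=15: +16·0.0833333° lon, +15·0.0416667° lat → SW at lon -118.667°, lat 48.625°.
latitude 48.6250, longitude -118.6667.

48.6250, -118.6667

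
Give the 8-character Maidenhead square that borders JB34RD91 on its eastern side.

JB34sd01

Longitude extended square 9; +1 → 10, wraps to 0, carry into subsquare.
Longitude subsquare r = 17; +1 → 18 = s.
The latitude characters are unchanged.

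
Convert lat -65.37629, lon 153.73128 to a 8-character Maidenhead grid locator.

QC64uo79

Offset from 180°W / 90°S: lon 333.73128°, lat 24.62371°.
Field: lon ⌊333.73128/20⌋ = 16 → Q; lat ⌊24.62371/10⌋ = 2 → C.
Square: lon ⌊13.73128/2⌋ = 6; lat ⌊4.62371/1⌋ = 4.
Subsquare: lon ⌊1.73128/0.0833333⌋ = 20 → u; lat ⌊0.62371/0.0416667⌋ = 14 → o.
Extended square: lon ⌊0.06461/0.00833333⌋ = 7; lat ⌊0.04038/0.00416667⌋ = 9.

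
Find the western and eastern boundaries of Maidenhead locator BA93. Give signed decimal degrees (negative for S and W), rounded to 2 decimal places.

Field B=1, A=0: +1·20° lon, +0·10° lat → SW at lon -160°, lat -90°.
Square 9, 3: +9·2° lon, +3·1° lat → SW at lon -142°, lat -87°.
Cell spans 2° lon × 1° lat.
west -142.00, east -140.00.

-142.00, -140.00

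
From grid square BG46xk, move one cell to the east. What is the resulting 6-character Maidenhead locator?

Longitude subsquare x = 23; +1 → 24, wraps to 0 = a, carry into square.
Longitude square 4; +1 → 5.
The latitude characters are unchanged.

BG56ak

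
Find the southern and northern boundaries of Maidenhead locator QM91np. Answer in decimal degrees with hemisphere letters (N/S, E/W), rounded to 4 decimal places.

Field Q=16, M=12: +16·20° lon, +12·10° lat → SW at lon 140°, lat 30°.
Square 9, 1: +9·2° lon, +1·1° lat → SW at lon 158°, lat 31°.
Subsquare n=13, p=15: +13·0.0833333° lon, +15·0.0416667° lat → SW at lon 159.083°, lat 31.625°.
Cell spans 0.0833333° lon × 0.0416667° lat.
south 31.6250° N, north 31.6667° N.

31.6250° N, 31.6667° N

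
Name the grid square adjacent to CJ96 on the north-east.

Longitude square 9; +1 → 10, wraps to 0, carry into field.
Longitude field C = 2; +1 → 3 = D.
Latitude square 6; +1 → 7.

DJ07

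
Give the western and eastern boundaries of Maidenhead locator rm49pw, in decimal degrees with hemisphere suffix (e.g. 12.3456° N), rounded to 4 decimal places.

Field R=17, M=12: +17·20° lon, +12·10° lat → SW at lon 160°, lat 30°.
Square 4, 9: +4·2° lon, +9·1° lat → SW at lon 168°, lat 39°.
Subsquare p=15, w=22: +15·0.0833333° lon, +22·0.0416667° lat → SW at lon 169.25°, lat 39.9167°.
Cell spans 0.0833333° lon × 0.0416667° lat.
west 169.2500° E, east 169.3333° E.

169.2500° E, 169.3333° E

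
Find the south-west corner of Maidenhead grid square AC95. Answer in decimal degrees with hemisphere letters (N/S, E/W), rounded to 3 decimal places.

Field A=0, C=2: +0·20° lon, +2·10° lat → SW at lon -180°, lat -70°.
Square 9, 5: +9·2° lon, +5·1° lat → SW at lon -162°, lat -65°.
latitude 65.000° S, longitude 162.000° W.

65.000° S, 162.000° W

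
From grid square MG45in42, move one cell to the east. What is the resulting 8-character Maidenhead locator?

Longitude extended square 4; +1 → 5.
The latitude characters are unchanged.

MG45in52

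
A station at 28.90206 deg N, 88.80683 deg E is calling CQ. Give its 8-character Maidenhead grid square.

Add 180° to longitude and 90° to latitude: 268.80683, 118.90206.
Field: 268.80683/20 → 13 → N, 118.90206/10 → 11 → L; chars NL.
Square: 8.80683/2 → 4, 8.90206/1 → 8; chars 48.
Subsquare: 0.80683/0.0833333 → 9 → j, 0.90206/0.0416667 → 21 → v; chars jv.
Extended square: 0.05683/0.00833333 → 6, 0.02706/0.00416667 → 6; chars 66.

NL48jv66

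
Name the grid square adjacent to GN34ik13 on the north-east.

GN34ik24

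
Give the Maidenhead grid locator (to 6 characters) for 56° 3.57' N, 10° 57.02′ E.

Shift to the Maidenhead origin (180°W, 90°S): lon 190.9503, lat 146.0595.
Field (20°×10°, letters A–R): 190.9503/20 → 9 → J, 146.0595/10 → 14 → O; chars JO.
Square (2°×1°, digits 0–9): 10.9503/2 → 5, 6.0595/1 → 6; chars 56.
Subsquare (5′×2.5′, letters a–x): 0.9503/0.0833333 → 11 → l, 0.0595/0.0416667 → 1 → b; chars lb.

JO56lb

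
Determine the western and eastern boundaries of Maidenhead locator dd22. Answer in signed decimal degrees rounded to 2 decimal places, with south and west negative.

Field D=3, D=3: +3·20° lon, +3·10° lat → SW at lon -120°, lat -60°.
Square 2, 2: +2·2° lon, +2·1° lat → SW at lon -116°, lat -58°.
Cell spans 2° lon × 1° lat.
west -116.00, east -114.00.

-116.00, -114.00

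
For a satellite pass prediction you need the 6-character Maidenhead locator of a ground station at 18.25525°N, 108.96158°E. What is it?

Offset from 180°W / 90°S: lon 288.9616°, lat 108.2553°.
Field (20°×10°, letters A–R): lon ⌊288.9616/20⌋ = 14 → O; lat ⌊108.2553/10⌋ = 10 → K.
Square (2°×1°, digits 0–9): lon ⌊8.9616/2⌋ = 4; lat ⌊8.2553/1⌋ = 8.
Subsquare (5′×2.5′, letters a–x): lon ⌊0.9616/0.0833333⌋ = 11 → l; lat ⌊0.2553/0.0416667⌋ = 6 → g.

OK48lg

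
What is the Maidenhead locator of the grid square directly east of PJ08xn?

Longitude subsquare x = 23; +1 → 24, wraps to 0 = a, carry into square.
Longitude square 0; +1 → 1.
The latitude characters are unchanged.

PJ18an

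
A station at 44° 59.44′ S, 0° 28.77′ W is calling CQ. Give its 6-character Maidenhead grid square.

IE95sa

Offset from 180°W / 90°S: lon 179.5205°, lat 45.0093°.
Field (20°×10°, letters A–R): lon ⌊179.5205/20⌋ = 8 → I; lat ⌊45.0093/10⌋ = 4 → E.
Square (2°×1°, digits 0–9): lon ⌊19.5205/2⌋ = 9; lat ⌊5.0093/1⌋ = 5.
Subsquare (5′×2.5′, letters a–x): lon ⌊1.5205/0.0833333⌋ = 18 → s; lat ⌊0.0093/0.0416667⌋ = 0 → a.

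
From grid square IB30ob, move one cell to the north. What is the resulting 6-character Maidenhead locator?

Latitude subsquare b = 1; +1 → 2 = c.
The longitude characters are unchanged.

IB30oc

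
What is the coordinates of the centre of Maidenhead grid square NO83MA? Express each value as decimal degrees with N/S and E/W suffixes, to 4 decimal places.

Field N=13, O=14: +13·20° lon, +14·10° lat → SW at lon 80°, lat 50°.
Square 8, 3: +8·2° lon, +3·1° lat → SW at lon 96°, lat 53°.
Subsquare m=12, a=0: +12·0.0833333° lon, +0·0.0416667° lat → SW at lon 97°, lat 53°.
Cell spans 0.0833333° lon × 0.0416667° lat. Centre is SW corner plus half of each.
latitude 53.0208° N, longitude 97.0417° E.

53.0208° N, 97.0417° E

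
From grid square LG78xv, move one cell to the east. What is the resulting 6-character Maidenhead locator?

Longitude subsquare x = 23; +1 → 24, wraps to 0 = a, carry into square.
Longitude square 7; +1 → 8.
The latitude characters are unchanged.

LG88av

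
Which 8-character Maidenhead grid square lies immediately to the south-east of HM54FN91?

Longitude extended square 9; +1 → 10, wraps to 0, carry into subsquare.
Longitude subsquare f = 5; +1 → 6 = g.
Latitude extended square 1; −1 → 0.

HM54gn00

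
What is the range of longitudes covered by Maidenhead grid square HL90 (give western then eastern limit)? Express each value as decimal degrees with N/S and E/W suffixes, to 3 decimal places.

Field H=7, L=11: +7·20° lon, +11·10° lat → SW at lon -40°, lat 20°.
Square 9, 0: +9·2° lon, +0·1° lat → SW at lon -22°, lat 20°.
Cell spans 2° lon × 1° lat.
west 22.000° W, east 20.000° W.

22.000° W, 20.000° W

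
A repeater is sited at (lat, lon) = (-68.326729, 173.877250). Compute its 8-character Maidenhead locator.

RC61wq51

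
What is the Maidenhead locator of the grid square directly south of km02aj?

Latitude subsquare j = 9; −1 → 8 = i.
The longitude characters are unchanged.

KM02ai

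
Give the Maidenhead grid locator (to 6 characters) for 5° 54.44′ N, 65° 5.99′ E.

MJ25nv

Add 180° to longitude and 90° to latitude: 245.0998, 95.9073.
Field: 245.0998/20 → 12 → M, 95.9073/10 → 9 → J; chars MJ.
Square: 5.0998/2 → 2, 5.9073/1 → 5; chars 25.
Subsquare: 1.0998/0.0833333 → 13 → n, 0.9073/0.0416667 → 21 → v; chars nv.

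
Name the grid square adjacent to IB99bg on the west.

IB99ag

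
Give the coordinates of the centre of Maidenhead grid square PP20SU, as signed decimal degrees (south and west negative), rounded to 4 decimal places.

Field P=15, P=15: +15·20° lon, +15·10° lat → SW at lon 120°, lat 60°.
Square 2, 0: +2·2° lon, +0·1° lat → SW at lon 124°, lat 60°.
Subsquare s=18, u=20: +18·0.0833333° lon, +20·0.0416667° lat → SW at lon 125.5°, lat 60.8333°.
Cell spans 0.0833333° lon × 0.0416667° lat. Centre is SW corner plus half of each.
latitude 60.8542, longitude 125.5417.

60.8542, 125.5417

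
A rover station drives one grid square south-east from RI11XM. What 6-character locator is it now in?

Longitude subsquare x = 23; +1 → 24, wraps to 0 = a, carry into square.
Longitude square 1; +1 → 2.
Latitude subsquare m = 12; −1 → 11 = l.

RI21al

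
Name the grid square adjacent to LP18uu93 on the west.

Longitude extended square 9; −1 → 8.
The latitude characters are unchanged.

LP18uu83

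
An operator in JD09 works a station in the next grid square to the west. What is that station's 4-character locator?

ID99

Longitude square 0; −1 → -1, wraps to 9, carry into field.
Longitude field J = 9; −1 → 8 = I.
The latitude characters are unchanged.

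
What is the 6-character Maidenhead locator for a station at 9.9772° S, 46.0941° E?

LI30ba

Add 180° to longitude and 90° to latitude: 226.0941, 80.0228.
Field: 226.0941/20 → 11 → L, 80.0228/10 → 8 → I; chars LI.
Square: 6.0941/2 → 3, 0.0228/1 → 0; chars 30.
Subsquare: 0.0941/0.0833333 → 1 → b, 0.0228/0.0416667 → 0 → a; chars ba.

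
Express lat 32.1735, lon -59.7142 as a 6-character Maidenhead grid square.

Shift to the Maidenhead origin (180°W, 90°S): lon 120.2858, lat 122.1735.
Field: lon ⌊120.2858/20⌋ = 6 → G; lat ⌊122.1735/10⌋ = 12 → M.
Square: lon ⌊0.2858/2⌋ = 0; lat ⌊2.1735/1⌋ = 2.
Subsquare: lon ⌊0.2858/0.0833333⌋ = 3 → d; lat ⌊0.1735/0.0416667⌋ = 4 → e.

GM02de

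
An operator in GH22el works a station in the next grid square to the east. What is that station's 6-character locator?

Longitude subsquare e = 4; +1 → 5 = f.
The latitude characters are unchanged.

GH22fl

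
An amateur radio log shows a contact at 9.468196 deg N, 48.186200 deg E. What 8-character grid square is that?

Add 180° to longitude and 90° to latitude: 228.18620, 99.46820.
Field: 228.18620/20 → 11 → L, 99.46820/10 → 9 → J; chars LJ.
Square: 8.18620/2 → 4, 9.46820/1 → 9; chars 49.
Subsquare: 0.18620/0.0833333 → 2 → c, 0.46820/0.0416667 → 11 → l; chars cl.
Extended square: 0.01953/0.00833333 → 2, 0.00986/0.00416667 → 2; chars 22.

LJ49cl22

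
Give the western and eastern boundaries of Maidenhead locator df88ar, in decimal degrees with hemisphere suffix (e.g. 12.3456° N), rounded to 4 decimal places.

Field D=3, F=5: +3·20° lon, +5·10° lat → SW at lon -120°, lat -40°.
Square 8, 8: +8·2° lon, +8·1° lat → SW at lon -104°, lat -32°.
Subsquare a=0, r=17: +0·0.0833333° lon, +17·0.0416667° lat → SW at lon -104°, lat -31.2917°.
Cell spans 0.0833333° lon × 0.0416667° lat.
west 104.0000° W, east 103.9167° W.

104.0000° W, 103.9167° W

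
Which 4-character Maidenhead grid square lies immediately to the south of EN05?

EN04

Latitude square 5; −1 → 4.
The longitude characters are unchanged.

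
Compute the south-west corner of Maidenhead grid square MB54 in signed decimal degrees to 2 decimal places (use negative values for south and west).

-76.00, 70.00

Field M=12, B=1: +12·20° lon, +1·10° lat → SW at lon 60°, lat -80°.
Square 5, 4: +5·2° lon, +4·1° lat → SW at lon 70°, lat -76°.
latitude -76.00, longitude 70.00.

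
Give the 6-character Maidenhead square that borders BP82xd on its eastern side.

BP92ad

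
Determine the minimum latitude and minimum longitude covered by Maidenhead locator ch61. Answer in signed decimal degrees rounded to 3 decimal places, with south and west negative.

-19.000, -128.000

Field C=2, H=7: +2·20° lon, +7·10° lat → SW at lon -140°, lat -20°.
Square 6, 1: +6·2° lon, +1·1° lat → SW at lon -128°, lat -19°.
latitude -19.000, longitude -128.000.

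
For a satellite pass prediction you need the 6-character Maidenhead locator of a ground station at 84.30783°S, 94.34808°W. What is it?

EA25tq

Shift to the Maidenhead origin (180°W, 90°S): lon 85.6519, lat 5.6922.
Field: lon ⌊85.6519/20⌋ = 4 → E; lat ⌊5.6922/10⌋ = 0 → A.
Square: lon ⌊5.6519/2⌋ = 2; lat ⌊5.6922/1⌋ = 5.
Subsquare: lon ⌊1.6519/0.0833333⌋ = 19 → t; lat ⌊0.6922/0.0416667⌋ = 16 → q.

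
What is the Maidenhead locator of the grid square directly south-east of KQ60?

KP79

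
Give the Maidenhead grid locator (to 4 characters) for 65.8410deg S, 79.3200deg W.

Offset from 180°W / 90°S: lon 100.68°, lat 24.16°.
Field: 100.68/20 → 5 → F, 24.16/10 → 2 → C; chars FC.
Square: 0.68/2 → 0, 4.16/1 → 4; chars 04.

FC04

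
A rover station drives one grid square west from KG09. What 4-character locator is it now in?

JG99

Longitude square 0; −1 → -1, wraps to 9, carry into field.
Longitude field K = 10; −1 → 9 = J.
The latitude characters are unchanged.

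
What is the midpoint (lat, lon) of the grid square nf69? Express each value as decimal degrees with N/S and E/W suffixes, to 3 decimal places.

Field N=13, F=5: +13·20° lon, +5·10° lat → SW at lon 80°, lat -40°.
Square 6, 9: +6·2° lon, +9·1° lat → SW at lon 92°, lat -31°.
Cell spans 2° lon × 1° lat. Centre is SW corner plus half of each.
latitude 30.500° S, longitude 93.000° E.

30.500° S, 93.000° E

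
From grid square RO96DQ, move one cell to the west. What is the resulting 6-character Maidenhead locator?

RO96cq

Longitude subsquare d = 3; −1 → 2 = c.
The latitude characters are unchanged.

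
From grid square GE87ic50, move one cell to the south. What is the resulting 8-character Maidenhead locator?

GE87ib59

Latitude extended square 0; −1 → -1, wraps to 9, carry into subsquare.
Latitude subsquare c = 2; −1 → 1 = b.
The longitude characters are unchanged.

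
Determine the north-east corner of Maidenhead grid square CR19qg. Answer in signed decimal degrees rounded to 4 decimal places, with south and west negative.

Field C=2, R=17: +2·20° lon, +17·10° lat → SW at lon -140°, lat 80°.
Square 1, 9: +1·2° lon, +9·1° lat → SW at lon -138°, lat 89°.
Subsquare q=16, g=6: +16·0.0833333° lon, +6·0.0416667° lat → SW at lon -136.667°, lat 89.25°.
Cell spans 0.0833333° lon × 0.0416667° lat. NE corner is SW corner plus one full cell.
latitude 89.2917, longitude -136.5833.

89.2917, -136.5833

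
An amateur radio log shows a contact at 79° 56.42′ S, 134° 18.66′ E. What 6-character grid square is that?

PB70db

Offset from 180°W / 90°S: lon 314.3110°, lat 10.0597°.
Field (20°×10°, letters A–R): 314.3110/20 → 15 → P, 10.0597/10 → 1 → B; chars PB.
Square (2°×1°, digits 0–9): 14.3110/2 → 7, 0.0597/1 → 0; chars 70.
Subsquare (5′×2.5′, letters a–x): 0.3110/0.0833333 → 3 → d, 0.0597/0.0416667 → 1 → b; chars db.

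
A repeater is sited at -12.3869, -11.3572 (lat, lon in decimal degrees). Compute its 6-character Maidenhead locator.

IH47ho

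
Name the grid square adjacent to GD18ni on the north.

GD18nj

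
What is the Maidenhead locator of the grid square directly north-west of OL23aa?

Longitude subsquare a = 0; −1 → -1, wraps to 23 = x, carry into square.
Longitude square 2; −1 → 1.
Latitude subsquare a = 0; +1 → 1 = b.

OL13xb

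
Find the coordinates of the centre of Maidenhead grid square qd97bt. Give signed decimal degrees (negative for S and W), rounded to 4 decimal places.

Field Q=16, D=3: +16·20° lon, +3·10° lat → SW at lon 140°, lat -60°.
Square 9, 7: +9·2° lon, +7·1° lat → SW at lon 158°, lat -53°.
Subsquare b=1, t=19: +1·0.0833333° lon, +19·0.0416667° lat → SW at lon 158.083°, lat -52.2083°.
Cell spans 0.0833333° lon × 0.0416667° lat. Centre is SW corner plus half of each.
latitude -52.1875, longitude 158.1250.

-52.1875, 158.1250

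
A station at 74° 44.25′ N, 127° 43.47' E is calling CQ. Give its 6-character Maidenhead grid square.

PQ34ur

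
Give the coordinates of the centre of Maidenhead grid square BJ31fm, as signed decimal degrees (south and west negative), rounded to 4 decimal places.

Field B=1, J=9: +1·20° lon, +9·10° lat → SW at lon -160°, lat 0°.
Square 3, 1: +3·2° lon, +1·1° lat → SW at lon -154°, lat 1°.
Subsquare f=5, m=12: +5·0.0833333° lon, +12·0.0416667° lat → SW at lon -153.583°, lat 1.5°.
Cell spans 0.0833333° lon × 0.0416667° lat. Centre is SW corner plus half of each.
latitude 1.5208, longitude -153.5417.

1.5208, -153.5417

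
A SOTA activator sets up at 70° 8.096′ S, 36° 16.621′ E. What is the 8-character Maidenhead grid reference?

Add 180° to longitude and 90° to latitude: 216.27702, 19.86507.
Field: 216.27702/20 → 10 → K, 19.86507/10 → 1 → B; chars KB.
Square: 16.27702/2 → 8, 9.86507/1 → 9; chars 89.
Subsquare: 0.27702/0.0833333 → 3 → d, 0.86507/0.0416667 → 20 → u; chars du.
Extended square: 0.02702/0.00833333 → 3, 0.03173/0.00416667 → 7; chars 37.

KB89du37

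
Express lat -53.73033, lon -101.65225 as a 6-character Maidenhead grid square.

Offset from 180°W / 90°S: lon 78.3478°, lat 36.2697°.
Field: 78.3478/20 → 3 → D, 36.2697/10 → 3 → D; chars DD.
Square: 18.3478/2 → 9, 6.2697/1 → 6; chars 96.
Subsquare: 0.3478/0.0833333 → 4 → e, 0.2697/0.0416667 → 6 → g; chars eg.

DD96eg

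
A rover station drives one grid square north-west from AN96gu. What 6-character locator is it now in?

Longitude subsquare g = 6; −1 → 5 = f.
Latitude subsquare u = 20; +1 → 21 = v.

AN96fv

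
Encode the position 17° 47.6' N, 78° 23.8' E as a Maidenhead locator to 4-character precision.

MK97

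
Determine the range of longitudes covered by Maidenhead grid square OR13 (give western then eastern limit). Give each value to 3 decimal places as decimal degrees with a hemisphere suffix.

102.000° E, 104.000° E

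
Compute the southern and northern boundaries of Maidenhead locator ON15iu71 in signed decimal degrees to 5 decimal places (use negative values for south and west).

Field O=14, N=13: +14·20° lon, +13·10° lat → SW at lon 100°, lat 40°.
Square 1, 5: +1·2° lon, +5·1° lat → SW at lon 102°, lat 45°.
Subsquare i=8, u=20: +8·0.0833333° lon, +20·0.0416667° lat → SW at lon 102.667°, lat 45.8333°.
Extended square 7, 1: +7·0.00833333° lon, +1·0.00416667° lat → SW at lon 102.725°, lat 45.8375°.
Cell spans 0.00833333° lon × 0.00416667° lat.
south 45.83750, north 45.84167.

45.83750, 45.84167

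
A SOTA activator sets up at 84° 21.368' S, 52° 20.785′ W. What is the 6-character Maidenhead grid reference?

GA35tp

Offset from 180°W / 90°S: lon 127.6536°, lat 5.6439°.
Field: lon ⌊127.6536/20⌋ = 6 → G; lat ⌊5.6439/10⌋ = 0 → A.
Square: lon ⌊7.6536/2⌋ = 3; lat ⌊5.6439/1⌋ = 5.
Subsquare: lon ⌊1.6536/0.0833333⌋ = 19 → t; lat ⌊0.6439/0.0416667⌋ = 15 → p.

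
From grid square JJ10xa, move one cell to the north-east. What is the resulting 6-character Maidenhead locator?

Longitude subsquare x = 23; +1 → 24, wraps to 0 = a, carry into square.
Longitude square 1; +1 → 2.
Latitude subsquare a = 0; +1 → 1 = b.

JJ20ab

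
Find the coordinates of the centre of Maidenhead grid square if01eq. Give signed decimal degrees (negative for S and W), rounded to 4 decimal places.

-38.3125, -19.6250

Field I=8, F=5: +8·20° lon, +5·10° lat → SW at lon -20°, lat -40°.
Square 0, 1: +0·2° lon, +1·1° lat → SW at lon -20°, lat -39°.
Subsquare e=4, q=16: +4·0.0833333° lon, +16·0.0416667° lat → SW at lon -19.6667°, lat -38.3333°.
Cell spans 0.0833333° lon × 0.0416667° lat. Centre is SW corner plus half of each.
latitude -38.3125, longitude -19.6250.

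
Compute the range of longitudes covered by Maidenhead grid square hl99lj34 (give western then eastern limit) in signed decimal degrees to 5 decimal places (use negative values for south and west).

-21.05833, -21.05000

Field H=7, L=11: +7·20° lon, +11·10° lat → SW at lon -40°, lat 20°.
Square 9, 9: +9·2° lon, +9·1° lat → SW at lon -22°, lat 29°.
Subsquare l=11, j=9: +11·0.0833333° lon, +9·0.0416667° lat → SW at lon -21.0833°, lat 29.375°.
Extended square 3, 4: +3·0.00833333° lon, +4·0.00416667° lat → SW at lon -21.0583°, lat 29.3917°.
Cell spans 0.00833333° lon × 0.00416667° lat.
west -21.05833, east -21.05000.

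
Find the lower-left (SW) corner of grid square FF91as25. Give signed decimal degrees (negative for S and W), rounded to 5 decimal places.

-38.22917, -61.98333

Field F=5, F=5: +5·20° lon, +5·10° lat → SW at lon -80°, lat -40°.
Square 9, 1: +9·2° lon, +1·1° lat → SW at lon -62°, lat -39°.
Subsquare a=0, s=18: +0·0.0833333° lon, +18·0.0416667° lat → SW at lon -62°, lat -38.25°.
Extended square 2, 5: +2·0.00833333° lon, +5·0.00416667° lat → SW at lon -61.9833°, lat -38.2292°.
latitude -38.22917, longitude -61.98333.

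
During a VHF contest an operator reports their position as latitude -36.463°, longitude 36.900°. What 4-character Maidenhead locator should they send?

Shift to the Maidenhead origin (180°W, 90°S): lon 216.90, lat 53.54.
Field: 216.90/20 → 10 → K, 53.54/10 → 5 → F; chars KF.
Square: 16.90/2 → 8, 3.54/1 → 3; chars 83.

KF83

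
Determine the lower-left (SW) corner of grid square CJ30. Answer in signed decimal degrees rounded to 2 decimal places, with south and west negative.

0.00, -134.00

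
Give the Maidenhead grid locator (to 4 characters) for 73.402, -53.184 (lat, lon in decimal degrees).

Shift to the Maidenhead origin (180°W, 90°S): lon 126.82, lat 163.40.
Field (20°×10°, letters A–R): 126.82/20 → 6 → G, 163.40/10 → 16 → Q; chars GQ.
Square (2°×1°, digits 0–9): 6.82/2 → 3, 3.40/1 → 3; chars 33.

GQ33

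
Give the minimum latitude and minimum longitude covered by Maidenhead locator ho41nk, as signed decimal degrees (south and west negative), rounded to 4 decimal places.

Field H=7, O=14: +7·20° lon, +14·10° lat → SW at lon -40°, lat 50°.
Square 4, 1: +4·2° lon, +1·1° lat → SW at lon -32°, lat 51°.
Subsquare n=13, k=10: +13·0.0833333° lon, +10·0.0416667° lat → SW at lon -30.9167°, lat 51.4167°.
latitude 51.4167, longitude -30.9167.

51.4167, -30.9167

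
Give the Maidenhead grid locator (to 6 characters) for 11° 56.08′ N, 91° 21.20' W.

Offset from 180°W / 90°S: lon 88.6467°, lat 101.9347°.
Field (20°×10°, letters A–R): 88.6467/20 → 4 → E, 101.9347/10 → 10 → K; chars EK.
Square (2°×1°, digits 0–9): 8.6467/2 → 4, 1.9347/1 → 1; chars 41.
Subsquare (5′×2.5′, letters a–x): 0.6467/0.0833333 → 7 → h, 0.9347/0.0416667 → 22 → w; chars hw.

EK41hw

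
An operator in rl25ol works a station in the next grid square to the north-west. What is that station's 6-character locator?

Longitude subsquare o = 14; −1 → 13 = n.
Latitude subsquare l = 11; +1 → 12 = m.

RL25nm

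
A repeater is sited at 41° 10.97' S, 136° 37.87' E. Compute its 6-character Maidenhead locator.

PE88ht

Offset from 180°W / 90°S: lon 316.6312°, lat 48.8172°.
Field: lon ⌊316.6312/20⌋ = 15 → P; lat ⌊48.8172/10⌋ = 4 → E.
Square: lon ⌊16.6312/2⌋ = 8; lat ⌊8.8172/1⌋ = 8.
Subsquare: lon ⌊0.6312/0.0833333⌋ = 7 → h; lat ⌊0.8172/0.0416667⌋ = 19 → t.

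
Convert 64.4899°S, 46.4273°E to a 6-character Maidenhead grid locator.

Offset from 180°W / 90°S: lon 226.4273°, lat 25.5101°.
Field: lon ⌊226.4273/20⌋ = 11 → L; lat ⌊25.5101/10⌋ = 2 → C.
Square: lon ⌊6.4273/2⌋ = 3; lat ⌊5.5101/1⌋ = 5.
Subsquare: lon ⌊0.4273/0.0833333⌋ = 5 → f; lat ⌊0.5101/0.0416667⌋ = 12 → m.

LC35fm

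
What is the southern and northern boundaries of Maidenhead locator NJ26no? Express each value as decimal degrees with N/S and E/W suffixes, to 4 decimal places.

Field N=13, J=9: +13·20° lon, +9·10° lat → SW at lon 80°, lat 0°.
Square 2, 6: +2·2° lon, +6·1° lat → SW at lon 84°, lat 6°.
Subsquare n=13, o=14: +13·0.0833333° lon, +14·0.0416667° lat → SW at lon 85.0833°, lat 6.58333°.
Cell spans 0.0833333° lon × 0.0416667° lat.
south 6.5833° N, north 6.6250° N.

6.5833° N, 6.6250° N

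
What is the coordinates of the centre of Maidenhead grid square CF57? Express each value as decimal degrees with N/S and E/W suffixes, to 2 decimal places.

Field C=2, F=5: +2·20° lon, +5·10° lat → SW at lon -140°, lat -40°.
Square 5, 7: +5·2° lon, +7·1° lat → SW at lon -130°, lat -33°.
Cell spans 2° lon × 1° lat. Centre is SW corner plus half of each.
latitude 32.50° S, longitude 129.00° W.

32.50° S, 129.00° W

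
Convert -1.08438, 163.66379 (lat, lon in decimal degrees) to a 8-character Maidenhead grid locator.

Add 180° to longitude and 90° to latitude: 343.66379, 88.91562.
Field: 343.66379/20 → 17 → R, 88.91562/10 → 8 → I; chars RI.
Square: 3.66379/2 → 1, 8.91562/1 → 8; chars 18.
Subsquare: 1.66379/0.0833333 → 19 → t, 0.91562/0.0416667 → 21 → v; chars tv.
Extended square: 0.08046/0.00833333 → 9, 0.04062/0.00416667 → 9; chars 99.

RI18tv99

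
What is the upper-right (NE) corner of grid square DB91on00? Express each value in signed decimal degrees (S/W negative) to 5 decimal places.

Field D=3, B=1: +3·20° lon, +1·10° lat → SW at lon -120°, lat -80°.
Square 9, 1: +9·2° lon, +1·1° lat → SW at lon -102°, lat -79°.
Subsquare o=14, n=13: +14·0.0833333° lon, +13·0.0416667° lat → SW at lon -100.833°, lat -78.4583°.
Extended square 0, 0: +0·0.00833333° lon, +0·0.00416667° lat → SW at lon -100.833°, lat -78.4583°.
Cell spans 0.00833333° lon × 0.00416667° lat. NE corner is SW corner plus one full cell.
latitude -78.45417, longitude -100.82500.

-78.45417, -100.82500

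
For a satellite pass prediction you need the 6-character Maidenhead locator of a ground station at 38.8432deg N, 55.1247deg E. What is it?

Shift to the Maidenhead origin (180°W, 90°S): lon 235.1247, lat 128.8432.
Field: lon ⌊235.1247/20⌋ = 11 → L; lat ⌊128.8432/10⌋ = 12 → M.
Square: lon ⌊15.1247/2⌋ = 7; lat ⌊8.8432/1⌋ = 8.
Subsquare: lon ⌊1.1247/0.0833333⌋ = 13 → n; lat ⌊0.8432/0.0416667⌋ = 20 → u.

LM78nu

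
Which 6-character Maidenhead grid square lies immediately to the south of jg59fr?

JG59fq

Latitude subsquare r = 17; −1 → 16 = q.
The longitude characters are unchanged.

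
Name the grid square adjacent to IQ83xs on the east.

IQ93as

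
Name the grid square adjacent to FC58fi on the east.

Longitude subsquare f = 5; +1 → 6 = g.
The latitude characters are unchanged.

FC58gi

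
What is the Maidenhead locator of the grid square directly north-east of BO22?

Longitude square 2; +1 → 3.
Latitude square 2; +1 → 3.

BO33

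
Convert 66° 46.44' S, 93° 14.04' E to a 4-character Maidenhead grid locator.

Offset from 180°W / 90°S: lon 273.23°, lat 23.23°.
Field: lon ⌊273.23/20⌋ = 13 → N; lat ⌊23.23/10⌋ = 2 → C.
Square: lon ⌊13.23/2⌋ = 6; lat ⌊3.23/1⌋ = 3.

NC63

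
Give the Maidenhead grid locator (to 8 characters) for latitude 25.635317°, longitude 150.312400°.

QL55dp72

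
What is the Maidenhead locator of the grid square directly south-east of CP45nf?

CP45oe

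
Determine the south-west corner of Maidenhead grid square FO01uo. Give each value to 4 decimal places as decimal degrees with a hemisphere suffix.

Field F=5, O=14: +5·20° lon, +14·10° lat → SW at lon -80°, lat 50°.
Square 0, 1: +0·2° lon, +1·1° lat → SW at lon -80°, lat 51°.
Subsquare u=20, o=14: +20·0.0833333° lon, +14·0.0416667° lat → SW at lon -78.3333°, lat 51.5833°.
latitude 51.5833° N, longitude 78.3333° W.

51.5833° N, 78.3333° W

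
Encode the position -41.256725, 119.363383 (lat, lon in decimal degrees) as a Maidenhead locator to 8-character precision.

OE98qr38

Add 180° to longitude and 90° to latitude: 299.36338, 48.74327.
Field: lon ⌊299.36338/20⌋ = 14 → O; lat ⌊48.74327/10⌋ = 4 → E.
Square: lon ⌊19.36338/2⌋ = 9; lat ⌊8.74327/1⌋ = 8.
Subsquare: lon ⌊1.36338/0.0833333⌋ = 16 → q; lat ⌊0.74327/0.0416667⌋ = 17 → r.
Extended square: lon ⌊0.03005/0.00833333⌋ = 3; lat ⌊0.03494/0.00416667⌋ = 8.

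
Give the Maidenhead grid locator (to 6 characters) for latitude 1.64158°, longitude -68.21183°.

FJ51vp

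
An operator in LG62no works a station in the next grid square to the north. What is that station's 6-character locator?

Latitude subsquare o = 14; +1 → 15 = p.
The longitude characters are unchanged.

LG62np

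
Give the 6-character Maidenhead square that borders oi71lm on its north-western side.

OI71kn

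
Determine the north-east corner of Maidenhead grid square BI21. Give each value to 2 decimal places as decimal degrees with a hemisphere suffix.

8.00° S, 154.00° W

Field B=1, I=8: +1·20° lon, +8·10° lat → SW at lon -160°, lat -10°.
Square 2, 1: +2·2° lon, +1·1° lat → SW at lon -156°, lat -9°.
Cell spans 2° lon × 1° lat. NE corner is SW corner plus one full cell.
latitude 8.00° S, longitude 154.00° W.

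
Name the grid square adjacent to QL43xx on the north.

QL44xa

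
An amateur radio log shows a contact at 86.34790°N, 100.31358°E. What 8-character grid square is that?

Add 180° to longitude and 90° to latitude: 280.31358, 176.34790.
Field: 280.31358/20 → 14 → O, 176.34790/10 → 17 → R; chars OR.
Square: 0.31358/2 → 0, 6.34790/1 → 6; chars 06.
Subsquare: 0.31358/0.0833333 → 3 → d, 0.34790/0.0416667 → 8 → i; chars di.
Extended square: 0.06358/0.00833333 → 7, 0.01457/0.00416667 → 3; chars 73.

OR06di73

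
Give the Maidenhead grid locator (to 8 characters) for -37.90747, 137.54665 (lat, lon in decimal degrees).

Shift to the Maidenhead origin (180°W, 90°S): lon 317.54665, lat 52.09253.
Field (20°×10°, letters A–R): lon ⌊317.54665/20⌋ = 15 → P; lat ⌊52.09253/10⌋ = 5 → F.
Square (2°×1°, digits 0–9): lon ⌊17.54665/2⌋ = 8; lat ⌊2.09253/1⌋ = 2.
Subsquare (5′×2.5′, letters a–x): lon ⌊1.54665/0.0833333⌋ = 18 → s; lat ⌊0.09253/0.0416667⌋ = 2 → c.
Extended square (30″×15″, digits 0–9): lon ⌊0.04665/0.00833333⌋ = 5; lat ⌊0.00920/0.00416667⌋ = 2.

PF82sc52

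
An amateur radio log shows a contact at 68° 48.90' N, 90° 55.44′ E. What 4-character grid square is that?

NP58

Shift to the Maidenhead origin (180°W, 90°S): lon 270.92, lat 158.81.
Field: lon ⌊270.92/20⌋ = 13 → N; lat ⌊158.81/10⌋ = 15 → P.
Square: lon ⌊10.92/2⌋ = 5; lat ⌊8.81/1⌋ = 8.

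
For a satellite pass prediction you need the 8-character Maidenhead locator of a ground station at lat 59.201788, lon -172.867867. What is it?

AO39ne58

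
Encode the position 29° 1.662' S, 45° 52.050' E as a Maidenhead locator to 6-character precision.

Offset from 180°W / 90°S: lon 225.8675°, lat 60.9723°.
Field: 225.8675/20 → 11 → L, 60.9723/10 → 6 → G; chars LG.
Square: 5.8675/2 → 2, 0.9723/1 → 0; chars 20.
Subsquare: 1.8675/0.0833333 → 22 → w, 0.9723/0.0416667 → 23 → x; chars wx.

LG20wx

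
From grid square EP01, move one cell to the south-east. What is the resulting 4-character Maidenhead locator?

Longitude square 0; +1 → 1.
Latitude square 1; −1 → 0.

EP10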